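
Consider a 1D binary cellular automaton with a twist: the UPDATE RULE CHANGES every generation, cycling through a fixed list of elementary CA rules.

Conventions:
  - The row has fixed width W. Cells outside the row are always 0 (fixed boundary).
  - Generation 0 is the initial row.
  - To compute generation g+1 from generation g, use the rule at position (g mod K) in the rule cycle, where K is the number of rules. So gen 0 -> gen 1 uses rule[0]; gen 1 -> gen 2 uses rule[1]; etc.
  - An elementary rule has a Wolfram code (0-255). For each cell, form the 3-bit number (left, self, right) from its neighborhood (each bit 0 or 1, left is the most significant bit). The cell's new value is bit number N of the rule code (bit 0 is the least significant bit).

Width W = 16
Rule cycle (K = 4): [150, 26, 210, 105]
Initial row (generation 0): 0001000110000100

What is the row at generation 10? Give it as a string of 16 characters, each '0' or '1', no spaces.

Gen 0: 0001000110000100
Gen 1 (rule 150): 0011101001001110
Gen 2 (rule 26): 0110000110111001
Gen 3 (rule 210): 1011001010011110
Gen 4 (rule 105): 0111000100010010
Gen 5 (rule 150): 1010101110111111
Gen 6 (rule 26): 0000001000100000
Gen 7 (rule 210): 0000010101010000
Gen 8 (rule 105): 1111001010100111
Gen 9 (rule 150): 0110111010111010
Gen 10 (rule 26): 1100100000100001

Answer: 1100100000100001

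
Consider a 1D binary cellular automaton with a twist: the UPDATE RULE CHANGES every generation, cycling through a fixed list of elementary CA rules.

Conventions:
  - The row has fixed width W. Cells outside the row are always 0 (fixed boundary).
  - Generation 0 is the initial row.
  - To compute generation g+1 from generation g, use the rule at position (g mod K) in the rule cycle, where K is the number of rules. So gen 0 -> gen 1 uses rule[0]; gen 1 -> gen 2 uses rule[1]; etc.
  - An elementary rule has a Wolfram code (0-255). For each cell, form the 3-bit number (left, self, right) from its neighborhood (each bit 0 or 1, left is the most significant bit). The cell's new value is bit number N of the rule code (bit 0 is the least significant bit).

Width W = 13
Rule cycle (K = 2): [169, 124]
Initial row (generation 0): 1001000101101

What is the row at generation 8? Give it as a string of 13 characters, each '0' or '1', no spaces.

Answer: 1110001110011

Derivation:
Gen 0: 1001000101101
Gen 1 (rule 169): 0000010011010
Gen 2 (rule 124): 0000011011111
Gen 3 (rule 169): 1111010111110
Gen 4 (rule 124): 1001111100011
Gen 5 (rule 169): 0001111001010
Gen 6 (rule 124): 0001001101111
Gen 7 (rule 169): 1100001011110
Gen 8 (rule 124): 1110001110011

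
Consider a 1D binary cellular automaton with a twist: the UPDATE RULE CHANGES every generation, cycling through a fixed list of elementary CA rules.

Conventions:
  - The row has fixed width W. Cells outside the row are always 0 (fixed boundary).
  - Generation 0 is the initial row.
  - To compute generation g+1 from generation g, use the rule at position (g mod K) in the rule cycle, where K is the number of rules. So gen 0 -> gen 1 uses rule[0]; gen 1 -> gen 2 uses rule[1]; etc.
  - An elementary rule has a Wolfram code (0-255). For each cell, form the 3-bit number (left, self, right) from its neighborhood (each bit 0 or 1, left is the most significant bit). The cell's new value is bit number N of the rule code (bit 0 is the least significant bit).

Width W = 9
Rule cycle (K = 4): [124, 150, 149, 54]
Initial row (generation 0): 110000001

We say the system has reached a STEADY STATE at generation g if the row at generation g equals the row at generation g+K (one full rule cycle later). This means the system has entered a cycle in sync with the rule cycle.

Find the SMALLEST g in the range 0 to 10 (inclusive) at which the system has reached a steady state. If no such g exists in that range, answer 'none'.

Answer: none

Derivation:
Gen 0: 110000001
Gen 1 (rule 124): 111000001
Gen 2 (rule 150): 010100011
Gen 3 (rule 149): 010111000
Gen 4 (rule 54): 111000100
Gen 5 (rule 124): 101100110
Gen 6 (rule 150): 100011001
Gen 7 (rule 149): 111000101
Gen 8 (rule 54): 000101111
Gen 9 (rule 124): 000111001
Gen 10 (rule 150): 001010111
Gen 11 (rule 149): 101010010
Gen 12 (rule 54): 111111111
Gen 13 (rule 124): 100000001
Gen 14 (rule 150): 110000011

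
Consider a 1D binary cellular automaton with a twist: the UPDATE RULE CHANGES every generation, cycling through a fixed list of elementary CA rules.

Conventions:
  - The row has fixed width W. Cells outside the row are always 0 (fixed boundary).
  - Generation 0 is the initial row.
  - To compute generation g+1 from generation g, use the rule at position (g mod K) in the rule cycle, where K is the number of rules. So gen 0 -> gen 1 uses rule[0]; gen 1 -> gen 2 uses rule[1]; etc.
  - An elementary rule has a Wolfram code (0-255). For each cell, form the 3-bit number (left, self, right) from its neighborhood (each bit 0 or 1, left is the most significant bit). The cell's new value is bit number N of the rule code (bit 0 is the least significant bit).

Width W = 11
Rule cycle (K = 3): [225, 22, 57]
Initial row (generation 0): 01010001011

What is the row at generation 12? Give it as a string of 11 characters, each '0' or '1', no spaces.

Gen 0: 01010001011
Gen 1 (rule 225): 00100100101
Gen 2 (rule 22): 01111111101
Gen 3 (rule 57): 01000000010
Gen 4 (rule 225): 00011111000
Gen 5 (rule 22): 00100000100
Gen 6 (rule 57): 10011110011
Gen 7 (rule 225): 00001110001
Gen 8 (rule 22): 00010001011
Gen 9 (rule 57): 11001100110
Gen 10 (rule 225): 01000100010
Gen 11 (rule 22): 11101110111
Gen 12 (rule 57): 10011001100

Answer: 10011001100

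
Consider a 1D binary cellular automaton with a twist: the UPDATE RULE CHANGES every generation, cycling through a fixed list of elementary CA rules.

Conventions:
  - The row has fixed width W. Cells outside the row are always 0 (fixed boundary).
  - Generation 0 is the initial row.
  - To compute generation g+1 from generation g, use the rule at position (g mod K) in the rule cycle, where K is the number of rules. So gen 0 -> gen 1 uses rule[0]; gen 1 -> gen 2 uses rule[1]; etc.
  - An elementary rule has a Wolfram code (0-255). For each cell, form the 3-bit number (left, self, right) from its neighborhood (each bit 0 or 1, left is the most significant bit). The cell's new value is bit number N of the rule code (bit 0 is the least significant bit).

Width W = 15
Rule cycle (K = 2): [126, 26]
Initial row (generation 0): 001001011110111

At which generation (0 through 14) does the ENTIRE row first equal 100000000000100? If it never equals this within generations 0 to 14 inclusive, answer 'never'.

Answer: 14

Derivation:
Gen 0: 001001011110111
Gen 1 (rule 126): 011111110011101
Gen 2 (rule 26): 110000001110000
Gen 3 (rule 126): 111000011011000
Gen 4 (rule 26): 100100110010100
Gen 5 (rule 126): 111111111111110
Gen 6 (rule 26): 100000000000001
Gen 7 (rule 126): 110000000000011
Gen 8 (rule 26): 101000000000110
Gen 9 (rule 126): 111100000001111
Gen 10 (rule 26): 100010000011000
Gen 11 (rule 126): 110111000111100
Gen 12 (rule 26): 100100101100010
Gen 13 (rule 126): 111111111110111
Gen 14 (rule 26): 100000000000100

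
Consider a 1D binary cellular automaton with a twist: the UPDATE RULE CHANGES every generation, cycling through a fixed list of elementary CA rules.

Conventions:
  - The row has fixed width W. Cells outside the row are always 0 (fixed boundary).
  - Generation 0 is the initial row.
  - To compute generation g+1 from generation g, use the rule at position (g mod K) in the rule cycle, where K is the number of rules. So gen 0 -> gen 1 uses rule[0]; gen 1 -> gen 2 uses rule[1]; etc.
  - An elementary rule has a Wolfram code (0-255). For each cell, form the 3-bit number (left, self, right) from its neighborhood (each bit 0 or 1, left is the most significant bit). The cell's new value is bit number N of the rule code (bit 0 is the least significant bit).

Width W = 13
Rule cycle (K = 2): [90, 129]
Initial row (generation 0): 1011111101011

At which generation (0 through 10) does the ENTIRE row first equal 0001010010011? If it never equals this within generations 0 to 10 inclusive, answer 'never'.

Answer: never

Derivation:
Gen 0: 1011111101011
Gen 1 (rule 90): 0010000100011
Gen 2 (rule 129): 1000110001000
Gen 3 (rule 90): 0101111010100
Gen 4 (rule 129): 0000110000001
Gen 5 (rule 90): 0001111000010
Gen 6 (rule 129): 1100110011000
Gen 7 (rule 90): 1111111111100
Gen 8 (rule 129): 0111111111001
Gen 9 (rule 90): 1100000001110
Gen 10 (rule 129): 0001111100100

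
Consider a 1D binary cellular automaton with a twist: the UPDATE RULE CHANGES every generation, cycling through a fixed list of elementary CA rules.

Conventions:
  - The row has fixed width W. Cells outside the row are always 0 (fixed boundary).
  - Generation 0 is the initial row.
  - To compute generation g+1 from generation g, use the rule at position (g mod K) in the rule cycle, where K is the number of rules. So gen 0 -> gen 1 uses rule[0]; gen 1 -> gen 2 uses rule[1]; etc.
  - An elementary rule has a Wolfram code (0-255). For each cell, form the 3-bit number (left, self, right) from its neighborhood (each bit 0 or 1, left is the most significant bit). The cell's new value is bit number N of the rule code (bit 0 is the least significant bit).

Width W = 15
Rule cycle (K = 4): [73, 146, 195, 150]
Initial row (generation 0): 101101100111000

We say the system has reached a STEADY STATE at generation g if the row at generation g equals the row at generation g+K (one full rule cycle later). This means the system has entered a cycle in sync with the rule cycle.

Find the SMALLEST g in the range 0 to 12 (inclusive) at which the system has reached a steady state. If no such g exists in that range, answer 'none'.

Gen 0: 101101100111000
Gen 1 (rule 73): 001101100101011
Gen 2 (rule 146): 010000011000000
Gen 3 (rule 195): 100111101011111
Gen 4 (rule 150): 111011001001110
Gen 5 (rule 73): 101011000001010
Gen 6 (rule 146): 000000100010001
Gen 7 (rule 195): 111111001100110
Gen 8 (rule 150): 011110110011001
Gen 9 (rule 73): 010010110011000
Gen 10 (rule 146): 101100001100100
Gen 11 (rule 195): 000101110101001
Gen 12 (rule 150): 001100100101111
Gen 13 (rule 73): 101100000001001
Gen 14 (rule 146): 000010000010110
Gen 15 (rule 195): 111100111100010
Gen 16 (rule 150): 011011011010111

Answer: none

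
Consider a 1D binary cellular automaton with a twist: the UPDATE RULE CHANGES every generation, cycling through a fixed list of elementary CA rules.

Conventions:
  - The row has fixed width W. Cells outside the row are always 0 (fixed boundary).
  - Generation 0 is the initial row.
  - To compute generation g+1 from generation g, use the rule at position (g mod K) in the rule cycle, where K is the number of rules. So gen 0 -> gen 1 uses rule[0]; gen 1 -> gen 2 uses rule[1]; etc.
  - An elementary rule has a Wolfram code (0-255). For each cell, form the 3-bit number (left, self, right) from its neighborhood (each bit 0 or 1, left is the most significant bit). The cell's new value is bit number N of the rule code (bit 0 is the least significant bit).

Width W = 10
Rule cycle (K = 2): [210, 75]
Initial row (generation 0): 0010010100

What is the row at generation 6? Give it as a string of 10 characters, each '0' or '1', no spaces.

Gen 0: 0010010100
Gen 1 (rule 210): 0101100010
Gen 2 (rule 75): 1001101100
Gen 3 (rule 210): 0110100110
Gen 4 (rule 75): 1110001110
Gen 5 (rule 210): 0111010111
Gen 6 (rule 75): 1101000101

Answer: 1101000101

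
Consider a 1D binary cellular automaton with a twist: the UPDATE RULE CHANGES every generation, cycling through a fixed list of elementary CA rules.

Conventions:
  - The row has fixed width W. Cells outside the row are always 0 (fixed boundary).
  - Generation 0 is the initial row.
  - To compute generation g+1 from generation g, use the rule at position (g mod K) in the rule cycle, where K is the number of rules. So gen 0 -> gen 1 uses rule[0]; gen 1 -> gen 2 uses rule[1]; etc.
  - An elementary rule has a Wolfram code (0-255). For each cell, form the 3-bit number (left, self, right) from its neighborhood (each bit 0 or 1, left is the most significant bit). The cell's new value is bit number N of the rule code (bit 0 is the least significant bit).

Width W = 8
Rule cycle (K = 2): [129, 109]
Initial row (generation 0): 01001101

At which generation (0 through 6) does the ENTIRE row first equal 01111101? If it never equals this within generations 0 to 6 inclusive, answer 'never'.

Gen 0: 01001101
Gen 1 (rule 129): 00000000
Gen 2 (rule 109): 11111111
Gen 3 (rule 129): 01111110
Gen 4 (rule 109): 01000010
Gen 5 (rule 129): 00011000
Gen 6 (rule 109): 11011011

Answer: never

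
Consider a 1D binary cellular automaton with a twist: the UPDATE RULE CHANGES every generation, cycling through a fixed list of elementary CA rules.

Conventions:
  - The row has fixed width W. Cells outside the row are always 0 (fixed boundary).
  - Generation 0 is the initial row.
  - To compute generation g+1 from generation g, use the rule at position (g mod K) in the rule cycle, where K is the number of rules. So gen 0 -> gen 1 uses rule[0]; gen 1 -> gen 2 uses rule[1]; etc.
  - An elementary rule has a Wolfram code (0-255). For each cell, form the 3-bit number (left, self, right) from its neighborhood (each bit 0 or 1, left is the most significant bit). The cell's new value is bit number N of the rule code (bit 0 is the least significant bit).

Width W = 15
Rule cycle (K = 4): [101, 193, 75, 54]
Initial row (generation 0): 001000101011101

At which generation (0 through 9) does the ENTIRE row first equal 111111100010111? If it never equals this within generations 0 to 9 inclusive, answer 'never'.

Answer: 5

Derivation:
Gen 0: 001000101011101
Gen 1 (rule 101): 101010111100111
Gen 2 (rule 193): 000000011100011
Gen 3 (rule 75): 111111110101111
Gen 4 (rule 54): 000000001110000
Gen 5 (rule 101): 111111100010111
Gen 6 (rule 193): 011111101000011
Gen 7 (rule 75): 110000100011111
Gen 8 (rule 54): 001001110100000
Gen 9 (rule 101): 101000011101111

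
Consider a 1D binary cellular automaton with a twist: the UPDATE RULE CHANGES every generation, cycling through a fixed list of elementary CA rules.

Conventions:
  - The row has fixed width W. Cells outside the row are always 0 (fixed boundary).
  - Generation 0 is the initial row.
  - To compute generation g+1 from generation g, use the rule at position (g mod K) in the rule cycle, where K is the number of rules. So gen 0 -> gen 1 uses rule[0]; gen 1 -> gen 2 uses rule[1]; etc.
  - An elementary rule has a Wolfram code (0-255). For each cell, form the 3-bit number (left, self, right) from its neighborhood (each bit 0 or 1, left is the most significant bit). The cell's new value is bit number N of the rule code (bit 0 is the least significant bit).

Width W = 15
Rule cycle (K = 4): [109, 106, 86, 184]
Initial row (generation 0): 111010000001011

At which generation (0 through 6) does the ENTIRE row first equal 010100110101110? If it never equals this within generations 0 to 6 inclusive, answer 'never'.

Gen 0: 111010000001011
Gen 1 (rule 109): 101110111101111
Gen 2 (rule 106): 011011100111001
Gen 3 (rule 86): 101000111001111
Gen 4 (rule 184): 010100110101110
Gen 5 (rule 109): 011100111111010
Gen 6 (rule 106): 110101100001100

Answer: 4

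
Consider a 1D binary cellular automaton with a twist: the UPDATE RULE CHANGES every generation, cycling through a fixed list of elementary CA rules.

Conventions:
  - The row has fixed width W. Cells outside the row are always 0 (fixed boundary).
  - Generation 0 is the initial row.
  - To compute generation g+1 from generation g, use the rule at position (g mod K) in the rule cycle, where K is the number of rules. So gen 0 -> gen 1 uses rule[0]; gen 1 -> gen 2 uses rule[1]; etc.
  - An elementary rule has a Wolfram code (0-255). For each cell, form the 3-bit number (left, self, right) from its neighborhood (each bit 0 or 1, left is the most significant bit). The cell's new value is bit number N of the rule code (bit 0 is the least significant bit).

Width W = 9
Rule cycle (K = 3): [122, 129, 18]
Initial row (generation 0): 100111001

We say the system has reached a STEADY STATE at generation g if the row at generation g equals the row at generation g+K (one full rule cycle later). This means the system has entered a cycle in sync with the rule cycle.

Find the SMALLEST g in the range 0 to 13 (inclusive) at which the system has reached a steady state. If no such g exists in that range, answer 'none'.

Answer: 6

Derivation:
Gen 0: 100111001
Gen 1 (rule 122): 011101110
Gen 2 (rule 129): 001000100
Gen 3 (rule 18): 010101010
Gen 4 (rule 122): 101010101
Gen 5 (rule 129): 000000000
Gen 6 (rule 18): 000000000
Gen 7 (rule 122): 000000000
Gen 8 (rule 129): 111111111
Gen 9 (rule 18): 000000000
Gen 10 (rule 122): 000000000
Gen 11 (rule 129): 111111111
Gen 12 (rule 18): 000000000
Gen 13 (rule 122): 000000000
Gen 14 (rule 129): 111111111
Gen 15 (rule 18): 000000000
Gen 16 (rule 122): 000000000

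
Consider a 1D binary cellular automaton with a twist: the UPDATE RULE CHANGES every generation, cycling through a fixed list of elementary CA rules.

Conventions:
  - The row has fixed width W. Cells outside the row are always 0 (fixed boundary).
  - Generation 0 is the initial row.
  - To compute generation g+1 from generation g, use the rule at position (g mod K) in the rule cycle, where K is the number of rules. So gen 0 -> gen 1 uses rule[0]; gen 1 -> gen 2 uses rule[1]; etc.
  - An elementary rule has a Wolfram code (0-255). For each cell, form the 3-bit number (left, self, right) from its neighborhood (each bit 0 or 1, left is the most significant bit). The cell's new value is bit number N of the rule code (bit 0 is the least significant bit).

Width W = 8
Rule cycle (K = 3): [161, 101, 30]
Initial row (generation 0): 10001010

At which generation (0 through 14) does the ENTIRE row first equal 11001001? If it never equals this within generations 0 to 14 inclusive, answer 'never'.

Answer: 6

Derivation:
Gen 0: 10001010
Gen 1 (rule 161): 00100100
Gen 2 (rule 101): 10100101
Gen 3 (rule 30): 10111101
Gen 4 (rule 161): 01011010
Gen 5 (rule 101): 01101110
Gen 6 (rule 30): 11001001
Gen 7 (rule 161): 00000000
Gen 8 (rule 101): 11111111
Gen 9 (rule 30): 10000000
Gen 10 (rule 161): 00111111
Gen 11 (rule 101): 10000001
Gen 12 (rule 30): 11000011
Gen 13 (rule 161): 00011000
Gen 14 (rule 101): 11001011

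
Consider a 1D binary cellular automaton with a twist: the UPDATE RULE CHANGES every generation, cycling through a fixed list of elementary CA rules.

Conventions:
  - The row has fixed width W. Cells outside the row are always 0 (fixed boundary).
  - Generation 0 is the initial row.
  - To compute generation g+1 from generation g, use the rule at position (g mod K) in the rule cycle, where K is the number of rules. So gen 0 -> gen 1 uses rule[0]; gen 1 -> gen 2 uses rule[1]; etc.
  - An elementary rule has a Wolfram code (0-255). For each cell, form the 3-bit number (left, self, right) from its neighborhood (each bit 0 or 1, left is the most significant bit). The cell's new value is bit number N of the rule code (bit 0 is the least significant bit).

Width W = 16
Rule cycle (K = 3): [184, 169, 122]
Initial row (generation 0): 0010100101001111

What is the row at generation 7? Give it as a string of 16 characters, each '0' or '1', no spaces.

Gen 0: 0010100101001111
Gen 1 (rule 184): 0001010010101110
Gen 2 (rule 169): 1100100001011100
Gen 3 (rule 122): 1111010010110110
Gen 4 (rule 184): 1110101001101101
Gen 5 (rule 169): 1101010001011010
Gen 6 (rule 122): 1110101010111101
Gen 7 (rule 184): 1101010101111010

Answer: 1101010101111010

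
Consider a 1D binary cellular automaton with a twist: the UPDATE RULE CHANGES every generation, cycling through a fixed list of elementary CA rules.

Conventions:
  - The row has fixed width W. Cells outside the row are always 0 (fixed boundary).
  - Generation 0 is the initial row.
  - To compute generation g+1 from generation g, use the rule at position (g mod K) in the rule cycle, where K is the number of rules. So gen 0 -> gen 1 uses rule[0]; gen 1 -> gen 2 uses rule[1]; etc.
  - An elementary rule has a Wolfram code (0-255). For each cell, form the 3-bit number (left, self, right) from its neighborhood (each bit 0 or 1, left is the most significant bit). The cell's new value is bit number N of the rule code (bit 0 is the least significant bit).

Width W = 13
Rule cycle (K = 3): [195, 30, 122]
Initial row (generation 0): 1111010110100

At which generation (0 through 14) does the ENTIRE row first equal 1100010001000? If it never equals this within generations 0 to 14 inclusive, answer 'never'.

Gen 0: 1111010110100
Gen 1 (rule 195): 0111000010001
Gen 2 (rule 30): 1100100111011
Gen 3 (rule 122): 1111011101111
Gen 4 (rule 195): 0111001100111
Gen 5 (rule 30): 1100111011100
Gen 6 (rule 122): 1111101110110
Gen 7 (rule 195): 0111100110010
Gen 8 (rule 30): 1100011101111
Gen 9 (rule 122): 1110110111001
Gen 10 (rule 195): 0110010011010
Gen 11 (rule 30): 1101111110011
Gen 12 (rule 122): 1111000011111
Gen 13 (rule 195): 0111011101111
Gen 14 (rule 30): 1100010001000

Answer: 14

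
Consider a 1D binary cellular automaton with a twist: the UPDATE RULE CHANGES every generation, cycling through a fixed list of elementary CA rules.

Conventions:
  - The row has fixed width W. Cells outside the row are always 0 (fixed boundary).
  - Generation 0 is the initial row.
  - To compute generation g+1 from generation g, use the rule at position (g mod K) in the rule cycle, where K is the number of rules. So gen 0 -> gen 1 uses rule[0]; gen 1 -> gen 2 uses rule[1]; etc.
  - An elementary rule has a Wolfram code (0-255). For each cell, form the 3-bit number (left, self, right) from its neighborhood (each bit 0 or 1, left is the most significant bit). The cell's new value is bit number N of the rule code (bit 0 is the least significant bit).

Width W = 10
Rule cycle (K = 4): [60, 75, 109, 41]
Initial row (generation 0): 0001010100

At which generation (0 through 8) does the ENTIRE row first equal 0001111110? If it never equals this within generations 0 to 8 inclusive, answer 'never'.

Gen 0: 0001010100
Gen 1 (rule 60): 0001111110
Gen 2 (rule 75): 1111000010
Gen 3 (rule 109): 1001011010
Gen 4 (rule 41): 0000110100
Gen 5 (rule 60): 0000101110
Gen 6 (rule 75): 1111001010
Gen 7 (rule 109): 1001001110
Gen 8 (rule 41): 0000001000

Answer: 1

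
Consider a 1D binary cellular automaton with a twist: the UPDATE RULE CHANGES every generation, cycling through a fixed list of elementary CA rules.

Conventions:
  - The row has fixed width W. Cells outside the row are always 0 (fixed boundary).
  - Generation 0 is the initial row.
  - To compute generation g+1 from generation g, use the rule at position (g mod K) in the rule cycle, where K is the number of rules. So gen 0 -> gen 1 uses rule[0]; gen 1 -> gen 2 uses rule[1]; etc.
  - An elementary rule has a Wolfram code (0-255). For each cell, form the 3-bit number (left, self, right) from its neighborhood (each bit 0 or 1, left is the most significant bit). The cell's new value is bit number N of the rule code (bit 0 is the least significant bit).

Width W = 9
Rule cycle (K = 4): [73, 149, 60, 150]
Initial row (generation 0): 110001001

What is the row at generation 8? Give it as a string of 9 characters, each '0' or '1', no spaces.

Gen 0: 110001001
Gen 1 (rule 73): 110100000
Gen 2 (rule 149): 000111111
Gen 3 (rule 60): 000100000
Gen 4 (rule 150): 001110000
Gen 5 (rule 73): 101010111
Gen 6 (rule 149): 101010010
Gen 7 (rule 60): 111111011
Gen 8 (rule 150): 011110000

Answer: 011110000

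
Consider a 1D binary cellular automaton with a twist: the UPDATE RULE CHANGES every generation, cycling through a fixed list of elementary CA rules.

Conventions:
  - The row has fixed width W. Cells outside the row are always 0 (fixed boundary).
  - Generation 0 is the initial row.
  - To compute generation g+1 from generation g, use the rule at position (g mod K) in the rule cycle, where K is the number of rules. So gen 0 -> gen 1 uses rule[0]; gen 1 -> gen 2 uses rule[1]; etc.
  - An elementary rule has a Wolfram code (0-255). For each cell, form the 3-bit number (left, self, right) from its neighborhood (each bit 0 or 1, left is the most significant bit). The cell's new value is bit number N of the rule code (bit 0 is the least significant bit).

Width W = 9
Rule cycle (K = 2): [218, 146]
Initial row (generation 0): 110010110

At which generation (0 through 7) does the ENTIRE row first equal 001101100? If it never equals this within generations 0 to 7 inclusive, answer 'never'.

Gen 0: 110010110
Gen 1 (rule 218): 111100111
Gen 2 (rule 146): 011011010
Gen 3 (rule 218): 111011001
Gen 4 (rule 146): 010000110
Gen 5 (rule 218): 101001111
Gen 6 (rule 146): 000110110
Gen 7 (rule 218): 001110111

Answer: never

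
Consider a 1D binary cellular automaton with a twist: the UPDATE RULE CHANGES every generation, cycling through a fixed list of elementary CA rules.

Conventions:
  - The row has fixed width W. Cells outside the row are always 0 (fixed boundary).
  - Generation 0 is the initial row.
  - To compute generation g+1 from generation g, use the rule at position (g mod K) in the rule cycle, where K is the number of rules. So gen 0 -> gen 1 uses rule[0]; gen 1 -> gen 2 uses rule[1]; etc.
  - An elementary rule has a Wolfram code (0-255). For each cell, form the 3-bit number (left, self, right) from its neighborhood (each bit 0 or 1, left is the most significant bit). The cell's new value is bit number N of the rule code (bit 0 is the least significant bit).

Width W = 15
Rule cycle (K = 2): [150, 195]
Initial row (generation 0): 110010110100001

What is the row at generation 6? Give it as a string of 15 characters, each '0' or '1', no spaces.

Answer: 101111001110111

Derivation:
Gen 0: 110010110100001
Gen 1 (rule 150): 001110000110011
Gen 2 (rule 195): 110110111010101
Gen 3 (rule 150): 000000010010101
Gen 4 (rule 195): 111111100100000
Gen 5 (rule 150): 011111011110000
Gen 6 (rule 195): 101111001110111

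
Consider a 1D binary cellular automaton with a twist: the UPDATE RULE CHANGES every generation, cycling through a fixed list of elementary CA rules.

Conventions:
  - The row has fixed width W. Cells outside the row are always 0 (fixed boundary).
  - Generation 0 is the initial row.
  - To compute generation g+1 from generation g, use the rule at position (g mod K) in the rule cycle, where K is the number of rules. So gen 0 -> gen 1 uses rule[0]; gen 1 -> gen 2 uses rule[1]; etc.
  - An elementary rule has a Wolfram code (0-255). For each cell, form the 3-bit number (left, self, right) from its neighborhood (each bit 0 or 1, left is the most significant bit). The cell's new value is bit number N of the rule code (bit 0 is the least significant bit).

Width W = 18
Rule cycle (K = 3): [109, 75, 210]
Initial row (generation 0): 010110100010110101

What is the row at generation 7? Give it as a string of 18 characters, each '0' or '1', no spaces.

Gen 0: 010110100010110101
Gen 1 (rule 109): 011111101011111111
Gen 2 (rule 75): 110000100010000001
Gen 3 (rule 210): 011001010101000010
Gen 4 (rule 109): 011001111111011010
Gen 5 (rule 75): 111011000001011000
Gen 6 (rule 210): 011001100010001100
Gen 7 (rule 109): 011001101010101101

Answer: 011001101010101101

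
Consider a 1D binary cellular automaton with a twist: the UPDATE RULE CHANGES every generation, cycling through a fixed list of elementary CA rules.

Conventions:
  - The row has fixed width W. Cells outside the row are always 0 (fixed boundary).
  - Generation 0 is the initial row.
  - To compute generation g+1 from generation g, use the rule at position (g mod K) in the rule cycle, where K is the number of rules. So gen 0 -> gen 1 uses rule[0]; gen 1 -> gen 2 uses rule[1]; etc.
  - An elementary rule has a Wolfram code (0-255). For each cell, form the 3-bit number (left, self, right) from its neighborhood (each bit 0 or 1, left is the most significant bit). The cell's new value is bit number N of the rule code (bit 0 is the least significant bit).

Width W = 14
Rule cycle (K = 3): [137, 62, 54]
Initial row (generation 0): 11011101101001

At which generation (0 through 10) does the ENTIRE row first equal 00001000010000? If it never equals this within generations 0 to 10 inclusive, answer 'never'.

Gen 0: 11011101101001
Gen 1 (rule 137): 10011001000000
Gen 2 (rule 62): 11110111100000
Gen 3 (rule 54): 00001000010000
Gen 4 (rule 137): 11100011000111
Gen 5 (rule 62): 10010110101100
Gen 6 (rule 54): 11111001110010
Gen 7 (rule 137): 11110001100000
Gen 8 (rule 62): 10001011010000
Gen 9 (rule 54): 11011100111000
Gen 10 (rule 137): 10011000110011

Answer: 3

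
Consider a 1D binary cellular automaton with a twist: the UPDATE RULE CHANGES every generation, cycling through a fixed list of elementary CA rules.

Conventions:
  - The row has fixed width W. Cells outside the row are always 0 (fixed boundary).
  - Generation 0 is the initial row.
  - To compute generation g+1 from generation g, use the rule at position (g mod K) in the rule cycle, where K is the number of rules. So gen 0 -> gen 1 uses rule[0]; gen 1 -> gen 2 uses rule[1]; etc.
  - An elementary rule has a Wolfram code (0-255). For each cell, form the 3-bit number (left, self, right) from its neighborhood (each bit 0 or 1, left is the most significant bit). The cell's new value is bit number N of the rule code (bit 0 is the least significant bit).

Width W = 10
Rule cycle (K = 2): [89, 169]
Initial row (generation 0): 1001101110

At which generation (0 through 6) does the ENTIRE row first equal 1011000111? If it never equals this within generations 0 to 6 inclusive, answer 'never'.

Gen 0: 1001101110
Gen 1 (rule 89): 0101101011
Gen 2 (rule 169): 0011010110
Gen 3 (rule 89): 1011000111
Gen 4 (rule 169): 0110010110
Gen 5 (rule 89): 0111000111
Gen 6 (rule 169): 0110010110

Answer: 3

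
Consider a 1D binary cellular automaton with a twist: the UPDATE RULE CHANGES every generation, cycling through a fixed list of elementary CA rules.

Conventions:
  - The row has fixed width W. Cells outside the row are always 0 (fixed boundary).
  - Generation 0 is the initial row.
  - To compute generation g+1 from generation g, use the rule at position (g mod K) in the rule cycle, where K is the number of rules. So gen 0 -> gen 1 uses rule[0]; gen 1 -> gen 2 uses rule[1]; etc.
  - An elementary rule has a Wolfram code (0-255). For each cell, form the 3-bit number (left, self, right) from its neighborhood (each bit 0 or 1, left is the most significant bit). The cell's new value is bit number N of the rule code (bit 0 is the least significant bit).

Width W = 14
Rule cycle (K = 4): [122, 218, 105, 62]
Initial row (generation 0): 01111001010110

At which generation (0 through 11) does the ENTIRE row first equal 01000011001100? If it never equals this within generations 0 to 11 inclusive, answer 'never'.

Gen 0: 01111001010110
Gen 1 (rule 122): 11001110101111
Gen 2 (rule 218): 11111110001111
Gen 3 (rule 105): 10000010101001
Gen 4 (rule 62): 11000111111111
Gen 5 (rule 122): 11101100000001
Gen 6 (rule 218): 11101110000010
Gen 7 (rule 105): 10111010111000
Gen 8 (rule 62): 11100111100100
Gen 9 (rule 122): 10111100111010
Gen 10 (rule 218): 00111111111001
Gen 11 (rule 105): 10100000001000

Answer: never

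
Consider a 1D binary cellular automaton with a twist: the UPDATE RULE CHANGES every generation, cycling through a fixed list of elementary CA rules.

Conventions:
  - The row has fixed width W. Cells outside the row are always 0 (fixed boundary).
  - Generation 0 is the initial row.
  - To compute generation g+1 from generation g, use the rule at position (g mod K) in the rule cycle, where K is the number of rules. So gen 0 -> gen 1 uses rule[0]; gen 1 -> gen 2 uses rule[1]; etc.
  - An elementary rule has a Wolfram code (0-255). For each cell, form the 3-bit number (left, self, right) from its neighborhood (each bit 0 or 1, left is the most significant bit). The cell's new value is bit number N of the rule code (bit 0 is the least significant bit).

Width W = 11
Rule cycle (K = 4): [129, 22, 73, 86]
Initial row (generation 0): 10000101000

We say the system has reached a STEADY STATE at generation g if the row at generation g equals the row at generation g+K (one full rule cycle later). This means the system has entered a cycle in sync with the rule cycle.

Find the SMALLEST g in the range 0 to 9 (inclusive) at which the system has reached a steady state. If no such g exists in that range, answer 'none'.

Gen 0: 10000101000
Gen 1 (rule 129): 00110000011
Gen 2 (rule 22): 01001000100
Gen 3 (rule 73): 00000010001
Gen 4 (rule 86): 00000111011
Gen 5 (rule 129): 11110010000
Gen 6 (rule 22): 00001111000
Gen 7 (rule 73): 11101001011
Gen 8 (rule 86): 00101111001
Gen 9 (rule 129): 10000110000
Gen 10 (rule 22): 11001001000
Gen 11 (rule 73): 11000000011
Gen 12 (rule 86): 01100000101
Gen 13 (rule 129): 00001110000

Answer: none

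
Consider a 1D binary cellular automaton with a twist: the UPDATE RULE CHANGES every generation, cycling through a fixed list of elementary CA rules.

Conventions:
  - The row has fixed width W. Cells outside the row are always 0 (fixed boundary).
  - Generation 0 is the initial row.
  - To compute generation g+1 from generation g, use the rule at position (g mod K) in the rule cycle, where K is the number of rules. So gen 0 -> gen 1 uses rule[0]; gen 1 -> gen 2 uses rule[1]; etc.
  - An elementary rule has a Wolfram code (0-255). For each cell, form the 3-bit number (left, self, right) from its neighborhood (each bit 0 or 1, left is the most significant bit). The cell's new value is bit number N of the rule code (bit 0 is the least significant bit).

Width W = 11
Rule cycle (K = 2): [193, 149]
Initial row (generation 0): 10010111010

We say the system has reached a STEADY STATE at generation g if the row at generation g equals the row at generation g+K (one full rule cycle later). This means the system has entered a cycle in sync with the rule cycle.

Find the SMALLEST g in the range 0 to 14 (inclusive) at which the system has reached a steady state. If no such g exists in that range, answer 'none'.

Answer: none

Derivation:
Gen 0: 10010111010
Gen 1 (rule 193): 00000011000
Gen 2 (rule 149): 11111000111
Gen 3 (rule 193): 01111010011
Gen 4 (rule 149): 00110011000
Gen 5 (rule 193): 10010001011
Gen 6 (rule 149): 11011101000
Gen 7 (rule 193): 01001100011
Gen 8 (rule 149): 01100011000
Gen 9 (rule 193): 00101001011
Gen 10 (rule 149): 10101101000
Gen 11 (rule 193): 00000100011
Gen 12 (rule 149): 11110111000
Gen 13 (rule 193): 01110011011
Gen 14 (rule 149): 00101000000
Gen 15 (rule 193): 10000011111
Gen 16 (rule 149): 11111001110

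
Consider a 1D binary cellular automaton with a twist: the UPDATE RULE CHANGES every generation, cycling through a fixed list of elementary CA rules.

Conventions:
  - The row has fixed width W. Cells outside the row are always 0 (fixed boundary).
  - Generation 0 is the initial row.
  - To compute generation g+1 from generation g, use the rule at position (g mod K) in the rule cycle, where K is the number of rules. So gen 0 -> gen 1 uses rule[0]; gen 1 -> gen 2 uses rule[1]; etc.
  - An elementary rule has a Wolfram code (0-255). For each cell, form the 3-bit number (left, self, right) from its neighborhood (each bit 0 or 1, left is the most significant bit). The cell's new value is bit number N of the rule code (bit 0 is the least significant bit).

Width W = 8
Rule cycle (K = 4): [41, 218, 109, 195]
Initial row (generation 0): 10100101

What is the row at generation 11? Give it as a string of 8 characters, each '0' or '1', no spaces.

Answer: 10111001

Derivation:
Gen 0: 10100101
Gen 1 (rule 41): 01000010
Gen 2 (rule 218): 10100101
Gen 3 (rule 109): 11100111
Gen 4 (rule 195): 01101011
Gen 5 (rule 41): 01010110
Gen 6 (rule 218): 10000111
Gen 7 (rule 109): 10110101
Gen 8 (rule 195): 00010000
Gen 9 (rule 41): 11000111
Gen 10 (rule 218): 11101111
Gen 11 (rule 109): 10111001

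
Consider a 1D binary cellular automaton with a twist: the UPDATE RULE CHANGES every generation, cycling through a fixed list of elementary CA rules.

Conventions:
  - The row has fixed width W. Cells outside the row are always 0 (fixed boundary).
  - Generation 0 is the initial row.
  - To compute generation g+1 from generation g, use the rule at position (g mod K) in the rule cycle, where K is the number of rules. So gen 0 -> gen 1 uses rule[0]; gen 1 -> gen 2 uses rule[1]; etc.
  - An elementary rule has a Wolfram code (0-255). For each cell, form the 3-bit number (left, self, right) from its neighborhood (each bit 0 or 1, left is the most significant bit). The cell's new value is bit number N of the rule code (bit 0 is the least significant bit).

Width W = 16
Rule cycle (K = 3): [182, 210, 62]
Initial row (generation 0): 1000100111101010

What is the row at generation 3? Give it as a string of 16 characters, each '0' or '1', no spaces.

Gen 0: 1000100111101010
Gen 1 (rule 182): 1101111011011111
Gen 2 (rule 210): 0100111001001111
Gen 3 (rule 62): 1111100111111000

Answer: 1111100111111000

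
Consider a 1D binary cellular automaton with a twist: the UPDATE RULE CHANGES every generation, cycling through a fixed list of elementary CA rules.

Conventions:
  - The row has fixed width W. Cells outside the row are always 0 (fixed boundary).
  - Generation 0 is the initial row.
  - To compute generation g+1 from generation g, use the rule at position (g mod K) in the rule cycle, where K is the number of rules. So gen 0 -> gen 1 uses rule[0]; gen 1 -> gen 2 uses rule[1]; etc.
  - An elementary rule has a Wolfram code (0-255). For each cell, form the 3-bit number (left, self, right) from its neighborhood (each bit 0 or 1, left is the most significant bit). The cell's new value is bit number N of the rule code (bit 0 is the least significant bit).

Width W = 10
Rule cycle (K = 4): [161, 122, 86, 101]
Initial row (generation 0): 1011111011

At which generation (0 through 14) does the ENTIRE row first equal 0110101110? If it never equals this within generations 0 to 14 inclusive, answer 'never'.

Gen 0: 1011111011
Gen 1 (rule 161): 0101110100
Gen 2 (rule 122): 1011011010
Gen 3 (rule 86): 1001001011
Gen 4 (rule 101): 1001001101
Gen 5 (rule 161): 0000000010
Gen 6 (rule 122): 0000000101
Gen 7 (rule 86): 0000001101
Gen 8 (rule 101): 1111100111
Gen 9 (rule 161): 0111000010
Gen 10 (rule 122): 1101100101
Gen 11 (rule 86): 0100111101
Gen 12 (rule 101): 0100000111
Gen 13 (rule 161): 0001110010
Gen 14 (rule 122): 0011011101

Answer: never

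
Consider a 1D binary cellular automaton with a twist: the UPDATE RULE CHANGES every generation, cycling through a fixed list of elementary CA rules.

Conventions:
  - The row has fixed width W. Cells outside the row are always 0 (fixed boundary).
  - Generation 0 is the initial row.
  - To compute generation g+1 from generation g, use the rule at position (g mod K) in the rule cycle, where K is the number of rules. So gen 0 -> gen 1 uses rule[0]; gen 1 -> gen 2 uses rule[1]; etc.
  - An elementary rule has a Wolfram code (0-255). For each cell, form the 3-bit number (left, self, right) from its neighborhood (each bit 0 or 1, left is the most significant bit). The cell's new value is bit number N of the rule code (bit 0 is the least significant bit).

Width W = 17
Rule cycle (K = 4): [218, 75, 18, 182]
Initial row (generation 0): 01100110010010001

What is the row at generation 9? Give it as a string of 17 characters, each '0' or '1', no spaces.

Gen 0: 01100110010010001
Gen 1 (rule 218): 11111111101101010
Gen 2 (rule 75): 10000000101100000
Gen 3 (rule 18): 01000001000010000
Gen 4 (rule 182): 11100011100111000
Gen 5 (rule 218): 11110111111111100
Gen 6 (rule 75): 10010100000000101
Gen 7 (rule 18): 01100010000001000
Gen 8 (rule 182): 10010111000011100
Gen 9 (rule 218): 01100111100111110

Answer: 01100111100111110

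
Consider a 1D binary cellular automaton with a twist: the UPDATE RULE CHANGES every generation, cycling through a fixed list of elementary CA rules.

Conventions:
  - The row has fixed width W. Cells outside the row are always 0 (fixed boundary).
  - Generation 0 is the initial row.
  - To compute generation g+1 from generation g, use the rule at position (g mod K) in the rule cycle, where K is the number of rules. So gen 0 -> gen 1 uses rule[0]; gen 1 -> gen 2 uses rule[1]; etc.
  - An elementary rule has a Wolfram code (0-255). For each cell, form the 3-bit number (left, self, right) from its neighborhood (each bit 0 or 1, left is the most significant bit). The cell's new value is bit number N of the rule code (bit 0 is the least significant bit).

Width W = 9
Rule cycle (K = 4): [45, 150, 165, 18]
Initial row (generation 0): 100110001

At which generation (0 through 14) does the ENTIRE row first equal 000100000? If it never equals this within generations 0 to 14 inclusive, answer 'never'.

Gen 0: 100110001
Gen 1 (rule 45): 100100101
Gen 2 (rule 150): 111111101
Gen 3 (rule 165): 011111011
Gen 4 (rule 18): 100000000
Gen 5 (rule 45): 101111111
Gen 6 (rule 150): 100111110
Gen 7 (rule 165): 100011100
Gen 8 (rule 18): 010100010
Gen 9 (rule 45): 011101010
Gen 10 (rule 150): 101001011
Gen 11 (rule 165): 111001100
Gen 12 (rule 18): 000110010
Gen 13 (rule 45): 110100010
Gen 14 (rule 150): 000110111

Answer: never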